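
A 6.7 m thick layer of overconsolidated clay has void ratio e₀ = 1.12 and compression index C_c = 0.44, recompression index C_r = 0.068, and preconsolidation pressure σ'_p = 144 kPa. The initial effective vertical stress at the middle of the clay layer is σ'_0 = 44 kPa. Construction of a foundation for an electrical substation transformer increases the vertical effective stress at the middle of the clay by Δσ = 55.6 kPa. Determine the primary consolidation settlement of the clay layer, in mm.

Final effective stress: σ'_f = 44 + 55.6 = 99.6 kPa.
σ'_f = 99.6 ≤ σ'_p = 144 kPa, so the clay remains overconsolidated and only the recompression index applies:
S_c = C_r·H/(1+e₀)·log₁₀(σ'_f/σ'_0) = 0.068×6.7/2.12×log₁₀(99.6/44)
    = 0.21491 × 0.35481 = 0.07625 m

S_c ≈ 76.3 mm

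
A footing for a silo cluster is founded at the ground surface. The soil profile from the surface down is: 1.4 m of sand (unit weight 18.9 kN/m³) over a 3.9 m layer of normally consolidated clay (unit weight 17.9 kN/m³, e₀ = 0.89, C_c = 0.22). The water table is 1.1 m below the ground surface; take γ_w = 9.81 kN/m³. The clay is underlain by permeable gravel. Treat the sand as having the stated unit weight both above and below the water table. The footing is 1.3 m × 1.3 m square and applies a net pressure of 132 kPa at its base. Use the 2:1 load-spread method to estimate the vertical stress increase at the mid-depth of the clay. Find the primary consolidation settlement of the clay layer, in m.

S_c ≈ 0.046 m

Mid-depth of clay below the ground surface: z = 1.4 + 3.9/2 = 3.35 m.
Total vertical stress at mid-clay: σ_v = 18.9×1.4 + 17.9×1.95 = 61.365 kPa.
Pore pressure: u = 9.81×(3.35 − 1.1) = 22.073 kPa.
Initial effective stress: σ'_0 = σ_v − u = 61.365 − 22.073 = 39.292 kPa.
Stress increase at mid-clay by the 2:1 spreading method:
Δσ = qBL/((B+z)(L+z)) = 132×1.3×1.3/((1.3+3.35)(1.3+3.35)) = 10.317 kPa
Final effective stress: σ'_f = σ'_0 + Δσ = 39.292 + 10.317 = 49.609 kPa.
Normally consolidated clay, so the full stress increment lies on the virgin compression line:
S_c = C_c·H/(1+e₀)·log₁₀(σ'_f/σ'_0) = 0.22×3.9/(1+0.89)×log₁₀(49.609/39.292)
    = 0.45397 × 0.10126 = 0.04597 m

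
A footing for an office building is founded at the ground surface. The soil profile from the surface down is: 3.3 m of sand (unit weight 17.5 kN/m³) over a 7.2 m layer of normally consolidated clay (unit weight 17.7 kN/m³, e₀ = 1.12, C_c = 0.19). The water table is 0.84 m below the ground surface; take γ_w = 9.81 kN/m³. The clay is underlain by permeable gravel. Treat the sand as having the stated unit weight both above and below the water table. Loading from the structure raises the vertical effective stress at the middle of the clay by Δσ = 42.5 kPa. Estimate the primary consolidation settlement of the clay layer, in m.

Mid-depth of clay below the ground surface: z = 3.3 + 7.2/2 = 6.9 m.
Total vertical stress at mid-clay: σ_v = 17.5×3.3 + 17.7×3.6 = 121.47 kPa.
Pore pressure: u = 9.81×(6.9 − 0.84) = 59.449 kPa.
Initial effective stress: σ'_0 = σ_v − u = 121.47 − 59.449 = 62.021 kPa.
Final effective stress: σ'_f = σ'_0 + Δσ = 62.021 + 42.5 = 104.52 kPa.
Normally consolidated clay, so the full stress increment lies on the virgin compression line:
S_c = C_c·H/(1+e₀)·log₁₀(σ'_f/σ'_0) = 0.19×7.2/(1+1.12)×log₁₀(104.52/62.021)
    = 0.64528 × 0.22666 = 0.1463 m

S_c ≈ 0.146 m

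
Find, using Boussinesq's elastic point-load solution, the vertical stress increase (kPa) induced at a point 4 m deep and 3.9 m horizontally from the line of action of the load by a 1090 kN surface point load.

Δσ_z ≈ 6.12 kPa

Boussinesq vertical stress below a point load on an elastic half-space:
Δσ_z = 3P/(2πz²) · [1 + (r/z)²]^(−5/2)
r/z = 3.9/4 = 0.975; [1+(r/z)²]^(−5/2) = 0.18818.
Δσ_z = 3×1090/(2π×4²) × 0.18818 = 32.527 × 0.18818 = 6.121 kPa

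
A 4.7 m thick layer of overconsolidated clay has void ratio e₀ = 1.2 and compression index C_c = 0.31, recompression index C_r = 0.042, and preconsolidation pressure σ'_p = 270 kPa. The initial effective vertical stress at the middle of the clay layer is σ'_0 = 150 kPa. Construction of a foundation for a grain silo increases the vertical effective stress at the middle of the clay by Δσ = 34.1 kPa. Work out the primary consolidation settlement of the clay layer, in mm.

Final effective stress: σ'_f = 150 + 34.1 = 184.1 kPa.
σ'_f = 184.1 ≤ σ'_p = 270 kPa, so the clay remains overconsolidated and only the recompression index applies:
S_c = C_r·H/(1+e₀)·log₁₀(σ'_f/σ'_0) = 0.042×4.7/2.2×log₁₀(184.1/150)
    = 0.089729 × 0.088963 = 0.007983 m

S_c ≈ 7.98 mm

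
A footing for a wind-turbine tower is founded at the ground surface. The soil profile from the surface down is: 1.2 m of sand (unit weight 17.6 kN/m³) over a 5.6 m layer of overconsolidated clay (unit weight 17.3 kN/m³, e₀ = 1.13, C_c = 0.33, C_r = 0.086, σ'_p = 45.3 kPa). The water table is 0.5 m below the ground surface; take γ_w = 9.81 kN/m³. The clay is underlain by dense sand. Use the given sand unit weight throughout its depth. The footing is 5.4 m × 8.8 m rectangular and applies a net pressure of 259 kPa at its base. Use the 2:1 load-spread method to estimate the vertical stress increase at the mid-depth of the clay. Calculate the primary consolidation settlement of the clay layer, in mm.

S_c ≈ 443 mm

Mid-depth of clay below the ground surface: z = 1.2 + 5.6/2 = 4 m.
Total vertical stress at mid-clay: σ_v = 17.6×1.2 + 17.3×2.8 = 69.56 kPa.
Pore pressure: u = 9.81×(4 − 0.5) = 34.335 kPa.
Initial effective stress: σ'_0 = σ_v − u = 69.56 − 34.335 = 35.225 kPa.
Stress increase at mid-clay by the 2:1 spreading method:
Δσ = qBL/((B+z)(L+z)) = 259×5.4×8.8/((5.4+4)(8.8+4)) = 102.29 kPa
Final effective stress: σ'_f = 35.225 + 102.29 = 137.52 kPa.
σ'_f = 137.52 > σ'_p = 45.3 kPa, so the stress path crosses the preconsolidation pressure — recompression up to σ'_p, then virgin compression beyond:
S_c = H/(1+e₀)·[C_r·log₁₀(σ'_p/σ'_0) + C_c·log₁₀(σ'_f/σ'_p)]
    = 5.6/2.13 × [0.086×log₁₀(45.3/35.225) + 0.33×log₁₀(137.52/45.3)]
    = 2.6291 × [0.0093953 + 0.15915] = 0.4431 m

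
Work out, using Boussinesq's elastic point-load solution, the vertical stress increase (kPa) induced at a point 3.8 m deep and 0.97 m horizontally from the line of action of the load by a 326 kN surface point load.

Δσ_z ≈ 9.21 kPa

Boussinesq vertical stress below a point load on an elastic half-space:
Δσ_z = 3P/(2πz²) · [1 + (r/z)²]^(−5/2)
r/z = 0.97/3.8 = 0.25526; [1+(r/z)²]^(−5/2) = 0.85401.
Δσ_z = 3×326/(2π×3.8²) × 0.85401 = 10.779 × 0.85401 = 9.205 kPa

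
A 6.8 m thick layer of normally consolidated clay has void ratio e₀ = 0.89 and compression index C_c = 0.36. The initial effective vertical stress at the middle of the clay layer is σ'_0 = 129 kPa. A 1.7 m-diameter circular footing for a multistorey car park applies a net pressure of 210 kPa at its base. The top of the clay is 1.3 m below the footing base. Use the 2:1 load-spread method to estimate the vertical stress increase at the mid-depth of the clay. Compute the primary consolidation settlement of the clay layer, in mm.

S_c ≈ 61.2 mm

Mid-depth of clay below the footing base: z = 1.3 + 6.8/2 = 4.7 m.
Stress increase at mid-clay by the 2:1 spreading method:
Δσ ≈ qD²/(D+z)² = 210×1.7²/(1.7+4.7)² = 14.817 kPa
Final effective stress: σ'_f = σ'_0 + Δσ = 129 + 14.817 = 143.82 kPa.
Normally consolidated clay, so the full stress increment lies on the virgin compression line:
S_c = C_c·H/(1+e₀)·log₁₀(σ'_f/σ'_0) = 0.36×6.8/(1+0.89)×log₁₀(143.82/129)
    = 1.2952 × 0.04723 = 0.06117 m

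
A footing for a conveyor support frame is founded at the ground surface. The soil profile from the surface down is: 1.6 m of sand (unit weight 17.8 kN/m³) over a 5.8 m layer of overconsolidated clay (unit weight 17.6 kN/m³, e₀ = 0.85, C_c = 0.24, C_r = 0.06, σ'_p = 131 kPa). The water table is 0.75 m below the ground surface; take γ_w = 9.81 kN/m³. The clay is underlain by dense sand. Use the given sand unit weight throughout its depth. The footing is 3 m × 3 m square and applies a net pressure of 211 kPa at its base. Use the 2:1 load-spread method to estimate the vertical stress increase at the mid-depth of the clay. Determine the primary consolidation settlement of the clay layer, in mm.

S_c ≈ 47.6 mm

Mid-depth of clay below the ground surface: z = 1.6 + 5.8/2 = 4.5 m.
Total vertical stress at mid-clay: σ_v = 17.8×1.6 + 17.6×2.9 = 79.52 kPa.
Pore pressure: u = 9.81×(4.5 − 0.75) = 36.788 kPa.
Initial effective stress: σ'_0 = σ_v − u = 79.52 − 36.788 = 42.732 kPa.
Stress increase at mid-clay by the 2:1 spreading method:
Δσ = qBL/((B+z)(L+z)) = 211×3×3/((3+4.5)(3+4.5)) = 33.76 kPa
Final effective stress: σ'_f = 42.732 + 33.76 = 76.492 kPa.
σ'_f = 76.492 ≤ σ'_p = 131 kPa, so the clay remains overconsolidated and only the recompression index applies:
S_c = C_r·H/(1+e₀)·log₁₀(σ'_f/σ'_0) = 0.06×5.8/1.85×log₁₀(76.492/42.732)
    = 0.18811 × 0.25286 = 0.04756 m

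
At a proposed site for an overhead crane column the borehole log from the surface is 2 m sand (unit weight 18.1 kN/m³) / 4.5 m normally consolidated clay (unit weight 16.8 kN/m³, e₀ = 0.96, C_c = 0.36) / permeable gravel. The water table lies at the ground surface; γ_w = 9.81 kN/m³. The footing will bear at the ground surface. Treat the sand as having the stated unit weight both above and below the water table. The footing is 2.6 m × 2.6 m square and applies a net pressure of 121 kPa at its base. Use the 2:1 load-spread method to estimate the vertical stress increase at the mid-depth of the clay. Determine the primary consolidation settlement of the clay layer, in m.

S_c ≈ 0.155 m

Mid-depth of clay below the ground surface: z = 2 + 4.5/2 = 4.25 m.
Total vertical stress at mid-clay: σ_v = 18.1×2 + 16.8×2.25 = 74 kPa.
Pore pressure: u = 9.81×(4.25 − 0) = 41.693 kPa.
Initial effective stress: σ'_0 = σ_v − u = 74 − 41.693 = 32.307 kPa.
Stress increase at mid-clay by the 2:1 spreading method:
Δσ = qBL/((B+z)(L+z)) = 121×2.6×2.6/((2.6+4.25)(2.6+4.25)) = 17.432 kPa
Final effective stress: σ'_f = σ'_0 + Δσ = 32.307 + 17.432 = 49.739 kPa.
Normally consolidated clay, so the full stress increment lies on the virgin compression line:
S_c = C_c·H/(1+e₀)·log₁₀(σ'_f/σ'_0) = 0.36×4.5/(1+0.96)×log₁₀(49.739/32.307)
    = 0.82653 × 0.1874 = 0.1549 m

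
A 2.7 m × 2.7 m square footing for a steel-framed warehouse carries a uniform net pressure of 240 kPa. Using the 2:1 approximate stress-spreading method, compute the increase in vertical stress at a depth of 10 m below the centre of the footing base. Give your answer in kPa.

By the 2:1 method the load spreads at 1 horizontal : 2 vertical, so at depth z the loaded area has grown by z in each plan dimension:
Δσ = qBL/((B+z)(L+z)) = 240×2.7×2.7/((2.7+10)(2.7+10)) = 10.848 kPa

Δσ_z ≈ 10.8 kPa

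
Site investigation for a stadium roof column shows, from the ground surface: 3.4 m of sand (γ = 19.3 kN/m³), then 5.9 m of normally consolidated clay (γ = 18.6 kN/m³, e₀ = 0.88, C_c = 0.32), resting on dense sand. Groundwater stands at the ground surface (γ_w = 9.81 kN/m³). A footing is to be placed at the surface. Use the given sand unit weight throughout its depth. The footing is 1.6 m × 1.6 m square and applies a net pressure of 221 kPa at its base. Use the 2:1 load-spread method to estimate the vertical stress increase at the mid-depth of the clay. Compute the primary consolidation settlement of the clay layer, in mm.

S_c ≈ 62.4 mm

Mid-depth of clay below the ground surface: z = 3.4 + 5.9/2 = 6.35 m.
Total vertical stress at mid-clay: σ_v = 19.3×3.4 + 18.6×2.95 = 120.49 kPa.
Pore pressure: u = 9.81×(6.35 − 0) = 62.294 kPa.
Initial effective stress: σ'_0 = σ_v − u = 120.49 − 62.294 = 58.196 kPa.
Stress increase at mid-clay by the 2:1 spreading method:
Δσ = qBL/((B+z)(L+z)) = 221×1.6×1.6/((1.6+6.35)(1.6+6.35)) = 8.9515 kPa
Final effective stress: σ'_f = σ'_0 + Δσ = 58.196 + 8.9515 = 67.147 kPa.
Normally consolidated clay, so the full stress increment lies on the virgin compression line:
S_c = C_c·H/(1+e₀)·log₁₀(σ'_f/σ'_0) = 0.32×5.9/(1+0.88)×log₁₀(67.147/58.196)
    = 1.0043 × 0.062133 = 0.0624 m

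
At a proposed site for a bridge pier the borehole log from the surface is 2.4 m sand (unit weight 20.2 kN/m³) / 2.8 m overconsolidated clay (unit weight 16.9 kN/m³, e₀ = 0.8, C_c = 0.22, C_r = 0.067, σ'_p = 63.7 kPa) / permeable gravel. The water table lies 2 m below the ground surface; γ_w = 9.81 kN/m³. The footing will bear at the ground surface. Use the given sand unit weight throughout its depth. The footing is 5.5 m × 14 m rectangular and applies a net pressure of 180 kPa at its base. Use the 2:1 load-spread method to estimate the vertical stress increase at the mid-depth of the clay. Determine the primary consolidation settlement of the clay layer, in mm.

Mid-depth of clay below the ground surface: z = 2.4 + 2.8/2 = 3.8 m.
Total vertical stress at mid-clay: σ_v = 20.2×2.4 + 16.9×1.4 = 72.14 kPa.
Pore pressure: u = 9.81×(3.8 − 2) = 17.658 kPa.
Initial effective stress: σ'_0 = σ_v − u = 72.14 − 17.658 = 54.482 kPa.
Stress increase at mid-clay by the 2:1 spreading method:
Δσ = qBL/((B+z)(L+z)) = 180×5.5×14/((5.5+3.8)(14+3.8)) = 83.726 kPa
Final effective stress: σ'_f = 54.482 + 83.726 = 138.21 kPa.
σ'_f = 138.21 > σ'_p = 63.7 kPa, so the stress path crosses the preconsolidation pressure — recompression up to σ'_p, then virgin compression beyond:
S_c = H/(1+e₀)·[C_r·log₁₀(σ'_p/σ'_0) + C_c·log₁₀(σ'_f/σ'_p)]
    = 2.8/1.8 × [0.067×log₁₀(63.7/54.482) + 0.22×log₁₀(138.21/63.7)]
    = 1.5556 × [0.0045484 + 0.074008] = 0.1222 m

S_c ≈ 122 mm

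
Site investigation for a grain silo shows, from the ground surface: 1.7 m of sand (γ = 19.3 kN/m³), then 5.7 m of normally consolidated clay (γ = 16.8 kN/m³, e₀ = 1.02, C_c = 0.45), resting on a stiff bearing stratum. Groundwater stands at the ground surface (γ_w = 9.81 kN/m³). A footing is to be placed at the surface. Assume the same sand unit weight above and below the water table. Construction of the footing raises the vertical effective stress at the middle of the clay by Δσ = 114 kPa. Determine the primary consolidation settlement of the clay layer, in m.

S_c ≈ 0.786 m

Mid-depth of clay below the ground surface: z = 1.7 + 5.7/2 = 4.55 m.
Total vertical stress at mid-clay: σ_v = 19.3×1.7 + 16.8×2.85 = 80.69 kPa.
Pore pressure: u = 9.81×(4.55 − 0) = 44.636 kPa.
Initial effective stress: σ'_0 = σ_v − u = 80.69 − 44.636 = 36.054 kPa.
Final effective stress: σ'_f = σ'_0 + Δσ = 36.054 + 114 = 150.05 kPa.
Normally consolidated clay, so the full stress increment lies on the virgin compression line:
S_c = C_c·H/(1+e₀)·log₁₀(σ'_f/σ'_0) = 0.45×5.7/(1+1.02)×log₁₀(150.05/36.054)
    = 1.2698 × 0.61928 = 0.7864 m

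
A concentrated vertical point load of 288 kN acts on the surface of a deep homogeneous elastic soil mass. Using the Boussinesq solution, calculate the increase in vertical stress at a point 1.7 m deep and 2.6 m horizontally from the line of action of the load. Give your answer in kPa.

Δσ_z ≈ 2.34 kPa

Boussinesq vertical stress below a point load on an elastic half-space:
Δσ_z = 3P/(2πz²) · [1 + (r/z)²]^(−5/2)
r/z = 2.6/1.7 = 1.5294; [1+(r/z)²]^(−5/2) = 0.049082.
Δσ_z = 3×288/(2π×1.7²) × 0.049082 = 47.581 × 0.049082 = 2.335 kPa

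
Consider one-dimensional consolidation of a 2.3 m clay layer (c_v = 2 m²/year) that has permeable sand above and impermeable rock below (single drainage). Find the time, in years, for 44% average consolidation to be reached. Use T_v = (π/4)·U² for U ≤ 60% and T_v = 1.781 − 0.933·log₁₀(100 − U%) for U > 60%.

t ≈ 0.402 years

Drainage path length: H_d = H = 2.3 m (single drainage).
U ≤ 60%: T_v = (π/4)·U² = (π/4)×0.44² = 0.15205.
t = T_v·H_d²/c_v = 0.15205×2.3²/2 = 0.4022 years.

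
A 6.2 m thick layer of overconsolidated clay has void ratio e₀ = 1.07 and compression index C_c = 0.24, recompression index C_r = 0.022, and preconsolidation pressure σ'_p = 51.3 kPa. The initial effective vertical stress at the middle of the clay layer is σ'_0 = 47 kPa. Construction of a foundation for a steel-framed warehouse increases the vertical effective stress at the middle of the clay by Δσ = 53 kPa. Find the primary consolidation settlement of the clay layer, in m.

S_c ≈ 0.211 m

Final effective stress: σ'_f = 47 + 53 = 100 kPa.
σ'_f = 100 > σ'_p = 51.3 kPa, so the stress path crosses the preconsolidation pressure — recompression up to σ'_p, then virgin compression beyond:
S_c = H/(1+e₀)·[C_r·log₁₀(σ'_p/σ'_0) + C_c·log₁₀(σ'_f/σ'_p)]
    = 6.2/2.07 × [0.022×log₁₀(51.3/47) + 0.24×log₁₀(100/51.3)]
    = 2.9952 × [0.00083643 + 0.069572] = 0.2109 m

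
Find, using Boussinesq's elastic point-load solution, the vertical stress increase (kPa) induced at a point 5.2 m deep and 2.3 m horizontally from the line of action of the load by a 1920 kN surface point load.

Δσ_z ≈ 21.7 kPa

Boussinesq vertical stress below a point load on an elastic half-space:
Δσ_z = 3P/(2πz²) · [1 + (r/z)²]^(−5/2)
r/z = 2.3/5.2 = 0.44231; [1+(r/z)²]^(−5/2) = 0.63974.
Δσ_z = 3×1920/(2π×5.2²) × 0.63974 = 33.903 × 0.63974 = 21.69 kPa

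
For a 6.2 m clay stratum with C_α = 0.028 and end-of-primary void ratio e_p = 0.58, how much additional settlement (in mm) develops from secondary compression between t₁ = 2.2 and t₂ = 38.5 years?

Secondary compression: S_s = C_α·H/(1+e_p)·log₁₀(t₂/t₁)
S_s = 0.028×6.2/(1+0.58)×log₁₀(38.5/2.2)
    = 0.1099 × 1.243 = 0.1366 m

S_s ≈ 137 mm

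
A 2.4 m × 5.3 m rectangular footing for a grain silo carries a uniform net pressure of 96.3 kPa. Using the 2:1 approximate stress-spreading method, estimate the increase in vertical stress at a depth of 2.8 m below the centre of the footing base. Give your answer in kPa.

Δσ_z ≈ 29.1 kPa

By the 2:1 method the load spreads at 1 horizontal : 2 vertical, so at depth z the loaded area has grown by z in each plan dimension:
Δσ = qBL/((B+z)(L+z)) = 96.3×2.4×5.3/((2.4+2.8)(5.3+2.8)) = 29.082 kPa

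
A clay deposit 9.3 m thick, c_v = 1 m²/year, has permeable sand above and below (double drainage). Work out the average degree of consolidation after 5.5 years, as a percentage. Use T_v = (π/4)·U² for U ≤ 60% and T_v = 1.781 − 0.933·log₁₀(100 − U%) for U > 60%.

U ≈ 56.9 %

Drainage path length: H_d = H/2 = 4.65 m (double drainage).
T_v = c_v·t/H_d² = 1×5.5/4.65² = 0.25436.
T_v = 0.25436 corresponds to the U ≤ 60% branch:
U = √(4T_v/π) = 0.5691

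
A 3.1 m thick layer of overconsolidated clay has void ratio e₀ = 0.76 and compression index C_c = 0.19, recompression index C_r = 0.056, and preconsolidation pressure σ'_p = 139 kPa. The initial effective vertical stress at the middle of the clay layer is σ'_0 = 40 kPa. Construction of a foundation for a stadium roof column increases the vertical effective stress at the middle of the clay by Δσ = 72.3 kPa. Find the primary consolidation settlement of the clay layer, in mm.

Final effective stress: σ'_f = 40 + 72.3 = 112.3 kPa.
σ'_f = 112.3 ≤ σ'_p = 139 kPa, so the clay remains overconsolidated and only the recompression index applies:
S_c = C_r·H/(1+e₀)·log₁₀(σ'_f/σ'_0) = 0.056×3.1/1.76×log₁₀(112.3/40)
    = 0.098638 × 0.44832 = 0.04422 m

S_c ≈ 44.2 mm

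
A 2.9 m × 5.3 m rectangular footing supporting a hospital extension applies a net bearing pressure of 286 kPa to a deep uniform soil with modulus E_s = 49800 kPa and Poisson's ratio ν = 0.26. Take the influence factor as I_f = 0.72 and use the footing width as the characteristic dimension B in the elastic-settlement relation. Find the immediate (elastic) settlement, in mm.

S_e ≈ 11.2 mm

Immediate (elastic) settlement: S_e = q·B·(1−ν²)/E_s · I_f.
S_e = 286 × 2.9 × (1 − 0.26²) / 49800 × 0.72
    = 286 × 2.9 × 0.9324 / 49800 × 0.72
    = 0.01118 m = 11.18 mm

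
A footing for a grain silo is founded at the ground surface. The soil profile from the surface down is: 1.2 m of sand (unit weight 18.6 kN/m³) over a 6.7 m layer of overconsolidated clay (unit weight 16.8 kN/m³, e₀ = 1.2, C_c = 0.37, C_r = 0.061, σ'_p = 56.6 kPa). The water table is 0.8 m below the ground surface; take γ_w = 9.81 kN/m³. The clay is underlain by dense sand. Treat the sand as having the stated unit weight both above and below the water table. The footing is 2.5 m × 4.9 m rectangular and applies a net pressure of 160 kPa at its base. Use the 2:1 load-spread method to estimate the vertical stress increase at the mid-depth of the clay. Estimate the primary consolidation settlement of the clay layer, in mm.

S_c ≈ 137 mm

Mid-depth of clay below the ground surface: z = 1.2 + 6.7/2 = 4.55 m.
Total vertical stress at mid-clay: σ_v = 18.6×1.2 + 16.8×3.35 = 78.6 kPa.
Pore pressure: u = 9.81×(4.55 − 0.8) = 36.788 kPa.
Initial effective stress: σ'_0 = σ_v − u = 78.6 − 36.788 = 41.812 kPa.
Stress increase at mid-clay by the 2:1 spreading method:
Δσ = qBL/((B+z)(L+z)) = 160×2.5×4.9/((2.5+4.55)(4.9+4.55)) = 29.419 kPa
Final effective stress: σ'_f = 41.812 + 29.419 = 71.231 kPa.
σ'_f = 71.231 > σ'_p = 56.6 kPa, so the stress path crosses the preconsolidation pressure — recompression up to σ'_p, then virgin compression beyond:
S_c = H/(1+e₀)·[C_r·log₁₀(σ'_p/σ'_0) + C_c·log₁₀(σ'_f/σ'_p)]
    = 6.7/2.2 × [0.061×log₁₀(56.6/41.812) + 0.37×log₁₀(71.231/56.6)]
    = 3.0455 × [0.0080224 + 0.036945] = 0.1369 m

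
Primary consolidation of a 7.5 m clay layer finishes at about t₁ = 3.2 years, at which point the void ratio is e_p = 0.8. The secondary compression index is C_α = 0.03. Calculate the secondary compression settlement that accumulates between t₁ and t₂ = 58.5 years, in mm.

Secondary compression: S_s = C_α·H/(1+e_p)·log₁₀(t₂/t₁)
S_s = 0.03×7.5/(1+0.8)×log₁₀(58.5/3.2)
    = 0.125 × 1.262 = 0.1578 m

S_s ≈ 158 mm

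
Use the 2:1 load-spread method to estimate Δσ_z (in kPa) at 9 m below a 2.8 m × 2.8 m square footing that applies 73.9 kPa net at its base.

By the 2:1 method the load spreads at 1 horizontal : 2 vertical, so at depth z the loaded area has grown by z in each plan dimension:
Δσ = qBL/((B+z)(L+z)) = 73.9×2.8×2.8/((2.8+9)(2.8+9)) = 4.161 kPa

Δσ_z ≈ 4.16 kPa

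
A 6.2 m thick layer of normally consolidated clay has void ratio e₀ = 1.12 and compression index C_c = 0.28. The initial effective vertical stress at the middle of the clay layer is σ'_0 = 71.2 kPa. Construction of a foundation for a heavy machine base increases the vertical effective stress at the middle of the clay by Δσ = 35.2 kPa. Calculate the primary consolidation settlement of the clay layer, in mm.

S_c ≈ 143 mm

Final effective stress: σ'_f = σ'_0 + Δσ = 71.2 + 35.2 = 106.4 kPa.
Normally consolidated clay, so the full stress increment lies on the virgin compression line:
S_c = C_c·H/(1+e₀)·log₁₀(σ'_f/σ'_0) = 0.28×6.2/(1+1.12)×log₁₀(106.4/71.2)
    = 0.81887 × 0.17446 = 0.1429 m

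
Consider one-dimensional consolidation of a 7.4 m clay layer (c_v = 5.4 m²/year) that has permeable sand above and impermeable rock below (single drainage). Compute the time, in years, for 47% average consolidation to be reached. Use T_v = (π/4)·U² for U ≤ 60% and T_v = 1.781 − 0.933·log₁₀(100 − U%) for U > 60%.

t ≈ 1.76 years

Drainage path length: H_d = H = 7.4 m (single drainage).
U ≤ 60%: T_v = (π/4)·U² = (π/4)×0.47² = 0.17349.
t = T_v·H_d²/c_v = 0.17349×7.4²/5.4 = 1.759 years.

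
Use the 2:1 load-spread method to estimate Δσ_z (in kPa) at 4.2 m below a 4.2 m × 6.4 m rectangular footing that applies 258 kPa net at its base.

Δσ_z ≈ 77.9 kPa

By the 2:1 method the load spreads at 1 horizontal : 2 vertical, so at depth z the loaded area has grown by z in each plan dimension:
Δσ = qBL/((B+z)(L+z)) = 258×4.2×6.4/((4.2+4.2)(6.4+4.2)) = 77.887 kPa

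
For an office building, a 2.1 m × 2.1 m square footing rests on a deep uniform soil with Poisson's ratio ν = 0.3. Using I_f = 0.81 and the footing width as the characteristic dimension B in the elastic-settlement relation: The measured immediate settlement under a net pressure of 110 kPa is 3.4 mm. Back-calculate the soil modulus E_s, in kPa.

E_s ≈ 50100 kPa

S_e = q·B·(1−ν²)/E_s · I_f  ⇒  E_s = q·B·(1−ν²)·I_f / S_e.
E_s = 110 × 2.1 × 0.91 × 0.81 / 0.0034 = 50080 kPa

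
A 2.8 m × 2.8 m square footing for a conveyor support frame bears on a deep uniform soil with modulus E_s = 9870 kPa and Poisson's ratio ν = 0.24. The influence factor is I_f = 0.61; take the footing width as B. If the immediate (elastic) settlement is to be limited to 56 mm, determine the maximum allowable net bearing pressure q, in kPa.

S_e = q·B·(1−ν²)/E_s · I_f  ⇒  q = S_e·E_s / (B·(1−ν²)·I_f).
q = 0.056 × 9870 / (2.8 × 0.9424 × 0.61) = 343.4 kPa

q ≈ 343 kPa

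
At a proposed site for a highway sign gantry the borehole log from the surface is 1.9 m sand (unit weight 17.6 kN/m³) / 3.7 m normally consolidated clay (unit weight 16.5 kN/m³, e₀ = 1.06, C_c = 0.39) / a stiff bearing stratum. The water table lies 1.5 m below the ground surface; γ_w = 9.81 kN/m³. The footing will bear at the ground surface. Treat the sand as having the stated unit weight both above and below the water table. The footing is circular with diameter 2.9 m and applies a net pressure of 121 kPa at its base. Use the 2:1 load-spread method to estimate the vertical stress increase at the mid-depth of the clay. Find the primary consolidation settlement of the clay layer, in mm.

Mid-depth of clay below the ground surface: z = 1.9 + 3.7/2 = 3.75 m.
Total vertical stress at mid-clay: σ_v = 17.6×1.9 + 16.5×1.85 = 63.965 kPa.
Pore pressure: u = 9.81×(3.75 − 1.5) = 22.073 kPa.
Initial effective stress: σ'_0 = σ_v − u = 63.965 − 22.073 = 41.892 kPa.
Stress increase at mid-clay by the 2:1 spreading method:
Δσ ≈ qD²/(D+z)² = 121×2.9²/(2.9+3.75)² = 23.011 kPa
Final effective stress: σ'_f = σ'_0 + Δσ = 41.892 + 23.011 = 64.903 kPa.
Normally consolidated clay, so the full stress increment lies on the virgin compression line:
S_c = C_c·H/(1+e₀)·log₁₀(σ'_f/σ'_0) = 0.39×3.7/(1+1.06)×log₁₀(64.903/41.892)
    = 0.70049 × 0.19013 = 0.1332 m

S_c ≈ 133 mm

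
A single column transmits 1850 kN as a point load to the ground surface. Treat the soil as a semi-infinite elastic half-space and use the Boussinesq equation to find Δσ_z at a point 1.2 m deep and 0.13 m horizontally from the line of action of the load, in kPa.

Δσ_z ≈ 596 kPa

Boussinesq vertical stress below a point load on an elastic half-space:
Δσ_z = 3P/(2πz²) · [1 + (r/z)²]^(−5/2)
r/z = 0.13/1.2 = 0.10833; [1+(r/z)²]^(−5/2) = 0.97125.
Δσ_z = 3×1850/(2π×1.2²) × 0.97125 = 613.41 × 0.97125 = 595.8 kPa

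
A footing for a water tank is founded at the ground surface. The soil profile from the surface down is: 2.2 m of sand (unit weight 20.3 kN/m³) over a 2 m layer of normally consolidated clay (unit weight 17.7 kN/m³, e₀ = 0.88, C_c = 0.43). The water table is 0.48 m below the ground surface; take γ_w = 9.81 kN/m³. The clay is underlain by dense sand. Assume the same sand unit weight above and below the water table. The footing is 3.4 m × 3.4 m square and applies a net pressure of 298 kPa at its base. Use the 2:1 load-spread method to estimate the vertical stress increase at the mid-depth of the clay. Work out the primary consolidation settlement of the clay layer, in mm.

S_c ≈ 232 mm

Mid-depth of clay below the ground surface: z = 2.2 + 2/2 = 3.2 m.
Total vertical stress at mid-clay: σ_v = 20.3×2.2 + 17.7×1 = 62.36 kPa.
Pore pressure: u = 9.81×(3.2 − 0.48) = 26.683 kPa.
Initial effective stress: σ'_0 = σ_v − u = 62.36 − 26.683 = 35.677 kPa.
Stress increase at mid-clay by the 2:1 spreading method:
Δσ = qBL/((B+z)(L+z)) = 298×3.4×3.4/((3.4+3.2)(3.4+3.2)) = 79.084 kPa
Final effective stress: σ'_f = σ'_0 + Δσ = 35.677 + 79.084 = 114.76 kPa.
Normally consolidated clay, so the full stress increment lies on the virgin compression line:
S_c = C_c·H/(1+e₀)·log₁₀(σ'_f/σ'_0) = 0.43×2/(1+0.88)×log₁₀(114.76/35.677)
    = 0.45745 × 0.5074 = 0.2321 m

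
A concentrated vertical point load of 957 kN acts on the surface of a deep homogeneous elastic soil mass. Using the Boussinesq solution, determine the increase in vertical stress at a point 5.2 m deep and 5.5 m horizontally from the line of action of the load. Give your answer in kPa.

Boussinesq vertical stress below a point load on an elastic half-space:
Δσ_z = 3P/(2πz²) · [1 + (r/z)²]^(−5/2)
r/z = 5.5/5.2 = 1.0577; [1+(r/z)²]^(−5/2) = 0.15305.
Δσ_z = 3×957/(2π×5.2²) × 0.15305 = 16.898 × 0.15305 = 2.586 kPa

Δσ_z ≈ 2.59 kPa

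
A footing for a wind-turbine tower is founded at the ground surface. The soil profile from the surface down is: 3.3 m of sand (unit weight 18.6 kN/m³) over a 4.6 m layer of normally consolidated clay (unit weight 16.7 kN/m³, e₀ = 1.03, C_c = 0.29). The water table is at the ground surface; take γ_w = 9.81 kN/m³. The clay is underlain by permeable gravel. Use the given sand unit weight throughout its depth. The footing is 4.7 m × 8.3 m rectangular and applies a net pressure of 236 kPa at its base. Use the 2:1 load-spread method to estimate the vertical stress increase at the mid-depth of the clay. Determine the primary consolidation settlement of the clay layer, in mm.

Mid-depth of clay below the ground surface: z = 3.3 + 4.6/2 = 5.6 m.
Total vertical stress at mid-clay: σ_v = 18.6×3.3 + 16.7×2.3 = 99.79 kPa.
Pore pressure: u = 9.81×(5.6 − 0) = 54.936 kPa.
Initial effective stress: σ'_0 = σ_v − u = 99.79 − 54.936 = 44.854 kPa.
Stress increase at mid-clay by the 2:1 spreading method:
Δσ = qBL/((B+z)(L+z)) = 236×4.7×8.3/((4.7+5.6)(8.3+5.6)) = 64.304 kPa
Final effective stress: σ'_f = σ'_0 + Δσ = 44.854 + 64.304 = 109.16 kPa.
Normally consolidated clay, so the full stress increment lies on the virgin compression line:
S_c = C_c·H/(1+e₀)·log₁₀(σ'_f/σ'_0) = 0.29×4.6/(1+1.03)×log₁₀(109.16/44.854)
    = 0.65714 × 0.38626 = 0.2538 m

S_c ≈ 254 mm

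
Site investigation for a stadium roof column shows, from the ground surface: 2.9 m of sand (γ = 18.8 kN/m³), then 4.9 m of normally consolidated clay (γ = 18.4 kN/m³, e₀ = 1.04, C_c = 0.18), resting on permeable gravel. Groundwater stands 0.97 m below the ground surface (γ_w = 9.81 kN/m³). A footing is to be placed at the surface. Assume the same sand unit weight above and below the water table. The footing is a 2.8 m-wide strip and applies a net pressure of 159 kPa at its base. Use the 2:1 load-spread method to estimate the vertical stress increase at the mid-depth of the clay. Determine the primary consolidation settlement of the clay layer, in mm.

Mid-depth of clay below the ground surface: z = 2.9 + 4.9/2 = 5.35 m.
Total vertical stress at mid-clay: σ_v = 18.8×2.9 + 18.4×2.45 = 99.6 kPa.
Pore pressure: u = 9.81×(5.35 − 0.97) = 42.968 kPa.
Initial effective stress: σ'_0 = σ_v − u = 99.6 − 42.968 = 56.632 kPa.
Stress increase at mid-clay by the 2:1 spreading method:
Δσ = qB/(B+z) = 159×2.8/(2.8+5.35) = 54.626 kPa
Final effective stress: σ'_f = σ'_0 + Δσ = 56.632 + 54.626 = 111.26 kPa.
Normally consolidated clay, so the full stress increment lies on the virgin compression line:
S_c = C_c·H/(1+e₀)·log₁₀(σ'_f/σ'_0) = 0.18×4.9/(1+1.04)×log₁₀(111.26/56.632)
    = 0.43235 × 0.29328 = 0.1268 m

S_c ≈ 127 mm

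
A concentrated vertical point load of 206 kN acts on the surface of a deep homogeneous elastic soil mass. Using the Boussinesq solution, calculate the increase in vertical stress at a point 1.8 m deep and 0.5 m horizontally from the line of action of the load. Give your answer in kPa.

Boussinesq vertical stress below a point load on an elastic half-space:
Δσ_z = 3P/(2πz²) · [1 + (r/z)²]^(−5/2)
r/z = 0.5/1.8 = 0.27778; [1+(r/z)²]^(−5/2) = 0.83042.
Δσ_z = 3×206/(2π×1.8²) × 0.83042 = 30.357 × 0.83042 = 25.21 kPa

Δσ_z ≈ 25.2 kPa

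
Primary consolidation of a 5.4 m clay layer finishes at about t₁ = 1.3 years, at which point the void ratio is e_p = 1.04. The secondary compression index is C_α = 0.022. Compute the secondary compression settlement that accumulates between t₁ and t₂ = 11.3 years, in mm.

S_s ≈ 54.7 mm

Secondary compression: S_s = C_α·H/(1+e_p)·log₁₀(t₂/t₁)
S_s = 0.022×5.4/(1+1.04)×log₁₀(11.3/1.3)
    = 0.05824 × 0.9391 = 0.05469 m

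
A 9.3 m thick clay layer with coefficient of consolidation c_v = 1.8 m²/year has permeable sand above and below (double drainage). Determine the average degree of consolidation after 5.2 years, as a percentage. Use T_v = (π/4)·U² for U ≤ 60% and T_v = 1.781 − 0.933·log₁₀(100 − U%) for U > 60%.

U ≈ 72.1 %

Drainage path length: H_d = H/2 = 4.65 m (double drainage).
T_v = c_v·t/H_d² = 1.8×5.2/4.65² = 0.43288.
T_v = 0.43288 corresponds to the U > 60% branch:
U = 1 − 10^((1.781 − T_v)/0.933)/100 = 0.7214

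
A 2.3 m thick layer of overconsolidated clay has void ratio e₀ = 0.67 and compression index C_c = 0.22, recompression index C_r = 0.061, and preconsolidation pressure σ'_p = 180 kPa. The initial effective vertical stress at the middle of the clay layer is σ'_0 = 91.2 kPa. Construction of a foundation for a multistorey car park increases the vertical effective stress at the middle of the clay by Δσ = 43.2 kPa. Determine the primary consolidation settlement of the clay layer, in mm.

Final effective stress: σ'_f = 91.2 + 43.2 = 134.4 kPa.
σ'_f = 134.4 ≤ σ'_p = 180 kPa, so the clay remains overconsolidated and only the recompression index applies:
S_c = C_r·H/(1+e₀)·log₁₀(σ'_f/σ'_0) = 0.061×2.3/1.67×log₁₀(134.4/91.2)
    = 0.084009 × 0.1684 = 0.01415 m

S_c ≈ 14.1 mm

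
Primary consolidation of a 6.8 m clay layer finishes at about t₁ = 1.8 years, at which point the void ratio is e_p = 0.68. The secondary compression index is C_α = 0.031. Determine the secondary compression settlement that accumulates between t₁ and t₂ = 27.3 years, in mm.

Secondary compression: S_s = C_α·H/(1+e_p)·log₁₀(t₂/t₁)
S_s = 0.031×6.8/(1+0.68)×log₁₀(27.3/1.8)
    = 0.1255 × 1.181 = 0.1482 m

S_s ≈ 148 mm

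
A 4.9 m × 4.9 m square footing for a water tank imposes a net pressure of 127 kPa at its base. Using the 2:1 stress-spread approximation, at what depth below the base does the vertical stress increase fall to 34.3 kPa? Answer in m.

z ≈ 4.53 m

2:1 spreading — at depth z the loaded area has grown by z in each plan dimension:
qB²/(B+z)² = Δσ_z ⇒ z = B(√(q/Δσ_z) − 1) = 4.9×(√(127/34.3) − 1) = 4.529 m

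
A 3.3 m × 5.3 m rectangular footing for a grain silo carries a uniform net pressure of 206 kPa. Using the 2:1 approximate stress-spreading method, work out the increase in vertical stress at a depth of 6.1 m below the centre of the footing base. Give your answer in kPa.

Δσ_z ≈ 33.6 kPa

By the 2:1 method the load spreads at 1 horizontal : 2 vertical, so at depth z the loaded area has grown by z in each plan dimension:
Δσ = qBL/((B+z)(L+z)) = 206×3.3×5.3/((3.3+6.1)(5.3+6.1)) = 33.622 kPa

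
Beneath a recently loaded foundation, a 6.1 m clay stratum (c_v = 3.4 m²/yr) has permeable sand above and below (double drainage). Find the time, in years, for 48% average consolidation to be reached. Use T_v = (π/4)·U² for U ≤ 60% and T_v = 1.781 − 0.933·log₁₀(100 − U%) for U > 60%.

t ≈ 0.495 years

Drainage path length: H_d = H/2 = 3.05 m (double drainage).
U ≤ 60%: T_v = (π/4)·U² = (π/4)×0.48² = 0.18096.
t = T_v·H_d²/c_v = 0.18096×3.05²/3.4 = 0.4951 years.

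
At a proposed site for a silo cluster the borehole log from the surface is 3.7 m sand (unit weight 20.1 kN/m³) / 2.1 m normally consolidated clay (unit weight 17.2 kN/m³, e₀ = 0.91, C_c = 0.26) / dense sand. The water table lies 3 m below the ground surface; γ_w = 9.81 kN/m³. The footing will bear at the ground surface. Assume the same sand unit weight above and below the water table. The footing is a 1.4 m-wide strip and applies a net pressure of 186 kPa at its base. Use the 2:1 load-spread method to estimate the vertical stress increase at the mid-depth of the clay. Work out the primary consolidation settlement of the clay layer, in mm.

Mid-depth of clay below the ground surface: z = 3.7 + 2.1/2 = 4.75 m.
Total vertical stress at mid-clay: σ_v = 20.1×3.7 + 17.2×1.05 = 92.43 kPa.
Pore pressure: u = 9.81×(4.75 − 3) = 17.168 kPa.
Initial effective stress: σ'_0 = σ_v − u = 92.43 − 17.168 = 75.262 kPa.
Stress increase at mid-clay by the 2:1 spreading method:
Δσ = qB/(B+z) = 186×1.4/(1.4+4.75) = 42.341 kPa
Final effective stress: σ'_f = σ'_0 + Δσ = 75.262 + 42.341 = 117.6 kPa.
Normally consolidated clay, so the full stress increment lies on the virgin compression line:
S_c = C_c·H/(1+e₀)·log₁₀(σ'_f/σ'_0) = 0.26×2.1/(1+0.91)×log₁₀(117.6/75.262)
    = 0.28586 × 0.19383 = 0.05541 m

S_c ≈ 55.4 mm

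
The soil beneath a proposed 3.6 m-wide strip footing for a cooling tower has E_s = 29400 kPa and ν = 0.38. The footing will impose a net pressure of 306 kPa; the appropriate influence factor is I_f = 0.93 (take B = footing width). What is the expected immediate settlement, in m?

Immediate (elastic) settlement: S_e = q·B·(1−ν²)/E_s · I_f.
S_e = 306 × 3.6 × (1 − 0.38²) / 29400 × 0.93
    = 306 × 3.6 × 0.8556 / 29400 × 0.93
    = 0.02981 m

S_e ≈ 0.0298 m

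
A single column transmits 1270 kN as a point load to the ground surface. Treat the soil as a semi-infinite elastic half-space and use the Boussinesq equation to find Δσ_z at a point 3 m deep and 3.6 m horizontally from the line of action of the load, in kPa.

Δσ_z ≈ 7.24 kPa

Boussinesq vertical stress below a point load on an elastic half-space:
Δσ_z = 3P/(2πz²) · [1 + (r/z)²]^(−5/2)
r/z = 3.6/3 = 1.2; [1+(r/z)²]^(−5/2) = 0.10753.
Δσ_z = 3×1270/(2π×3²) × 0.10753 = 67.376 × 0.10753 = 7.245 kPa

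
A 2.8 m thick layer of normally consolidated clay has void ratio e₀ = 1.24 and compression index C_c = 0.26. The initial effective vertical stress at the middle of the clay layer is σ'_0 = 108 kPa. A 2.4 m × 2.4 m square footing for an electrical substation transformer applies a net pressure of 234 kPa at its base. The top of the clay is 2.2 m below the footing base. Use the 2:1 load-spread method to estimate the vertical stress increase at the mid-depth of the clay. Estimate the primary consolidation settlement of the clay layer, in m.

S_c ≈ 0.042 m

Mid-depth of clay below the footing base: z = 2.2 + 2.8/2 = 3.6 m.
Stress increase at mid-clay by the 2:1 spreading method:
Δσ = qBL/((B+z)(L+z)) = 234×2.4×2.4/((2.4+3.6)(2.4+3.6)) = 37.44 kPa
Final effective stress: σ'_f = σ'_0 + Δσ = 108 + 37.44 = 145.44 kPa.
Normally consolidated clay, so the full stress increment lies on the virgin compression line:
S_c = C_c·H/(1+e₀)·log₁₀(σ'_f/σ'_0) = 0.26×2.8/(1+1.24)×log₁₀(145.44/108)
    = 0.325 × 0.12926 = 0.04201 m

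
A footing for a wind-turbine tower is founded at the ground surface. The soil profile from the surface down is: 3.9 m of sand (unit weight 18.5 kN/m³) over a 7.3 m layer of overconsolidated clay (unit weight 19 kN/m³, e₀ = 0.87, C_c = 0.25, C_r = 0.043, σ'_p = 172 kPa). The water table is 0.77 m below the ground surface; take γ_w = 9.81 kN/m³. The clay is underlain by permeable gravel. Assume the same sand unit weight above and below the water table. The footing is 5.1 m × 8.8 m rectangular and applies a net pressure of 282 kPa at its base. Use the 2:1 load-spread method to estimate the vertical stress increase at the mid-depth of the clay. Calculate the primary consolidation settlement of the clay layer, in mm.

S_c ≈ 43.5 mm

Mid-depth of clay below the ground surface: z = 3.9 + 7.3/2 = 7.55 m.
Total vertical stress at mid-clay: σ_v = 18.5×3.9 + 19×3.65 = 141.5 kPa.
Pore pressure: u = 9.81×(7.55 − 0.77) = 66.512 kPa.
Initial effective stress: σ'_0 = σ_v − u = 141.5 − 66.512 = 74.988 kPa.
Stress increase at mid-clay by the 2:1 spreading method:
Δσ = qBL/((B+z)(L+z)) = 282×5.1×8.8/((5.1+7.55)(8.8+7.55)) = 61.192 kPa
Final effective stress: σ'_f = 74.988 + 61.192 = 136.18 kPa.
σ'_f = 136.18 ≤ σ'_p = 172 kPa, so the clay remains overconsolidated and only the recompression index applies:
S_c = C_r·H/(1+e₀)·log₁₀(σ'_f/σ'_0) = 0.043×7.3/1.87×log₁₀(136.18/74.988)
    = 0.16786 × 0.25912 = 0.0435 m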